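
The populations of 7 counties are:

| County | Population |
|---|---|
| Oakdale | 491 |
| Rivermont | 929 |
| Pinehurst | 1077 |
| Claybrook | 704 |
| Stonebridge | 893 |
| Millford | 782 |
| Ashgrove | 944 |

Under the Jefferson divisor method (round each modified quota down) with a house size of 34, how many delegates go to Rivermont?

Standard divisor 5820/34 ≈ 171.176; standard quotas: Oakdale 2.868, Rivermont 5.427, Pinehurst 6.292, Claybrook 4.113, Stonebridge 5.217, Millford 4.568, Ashgrove 5.515.
Rounding down gives 2, 5, 6, 4, 5, 4, 5 = 31 seats, so the divisor must be adjusted.
With modified divisor 155.6: modified quotas Oakdale 3.156, Rivermont 5.970, Pinehurst 6.922, Claybrook 4.524, Stonebridge 5.739, Millford 5.026, Ashgrove 6.067.
Rounding down: Oakdale 3, Rivermont 5, Pinehurst 6, Claybrook 4, Stonebridge 5, Millford 5, Ashgrove 6 (total 34).
Rivermont receives 5.

5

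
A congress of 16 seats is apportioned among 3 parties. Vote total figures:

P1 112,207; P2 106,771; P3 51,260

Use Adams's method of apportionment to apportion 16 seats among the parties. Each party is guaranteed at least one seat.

P1=7, P2=6, P3=3

Standard divisor 270238/16 ≈ 16889.875; standard quotas: P1 6.643, P2 6.322, P3 3.035.
Rounding up gives 7, 7, 4 = 18 seats, so the divisor must be adjusted.
With modified divisor 18200: modified quotas P1 6.165, P2 5.867, P3 2.816.
Rounding up: P1 7, P2 6, P3 3 (total 16).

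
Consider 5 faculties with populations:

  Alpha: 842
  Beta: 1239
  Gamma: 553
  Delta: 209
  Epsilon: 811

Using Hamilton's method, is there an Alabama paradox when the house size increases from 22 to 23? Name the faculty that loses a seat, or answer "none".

none

At 22 seats: Alpha 5, Beta 8, Gamma 3, Delta 1, Epsilon 5.
At 23 seats: Alpha 5, Beta 8, Gamma 4, Delta 1, Epsilon 5.
No faculty's allocation decreased.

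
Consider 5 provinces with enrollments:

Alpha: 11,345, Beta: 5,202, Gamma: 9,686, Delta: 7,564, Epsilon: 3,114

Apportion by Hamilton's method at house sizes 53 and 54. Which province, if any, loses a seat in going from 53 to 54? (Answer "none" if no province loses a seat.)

At 53 seats: Alpha 16, Beta 7, Gamma 14, Delta 11, Epsilon 5.
At 54 seats: Alpha 17, Beta 8, Gamma 14, Delta 11, Epsilon 4.
Epsilon drops from 5 to 4.

Epsilon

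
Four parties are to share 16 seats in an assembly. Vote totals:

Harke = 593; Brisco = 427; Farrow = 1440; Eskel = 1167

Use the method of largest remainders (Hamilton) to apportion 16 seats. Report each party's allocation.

Standard divisor: 3627 ÷ 16 ≈ 226.688.
Standard quotas: Harke 2.616, Brisco 1.884, Farrow 6.352, Eskel 5.148.
Lower quotas: Harke 2, Brisco 1, Farrow 6, Eskel 5 (sum 14, leaving 2 seats).
Remainders in descending order: Brisco 0.884, Harke 0.616, Farrow 0.352, Eskel 0.148.
The surplus seats go to Brisco, Harke.

Harke 3, Brisco 2, Farrow 6, Eskel 5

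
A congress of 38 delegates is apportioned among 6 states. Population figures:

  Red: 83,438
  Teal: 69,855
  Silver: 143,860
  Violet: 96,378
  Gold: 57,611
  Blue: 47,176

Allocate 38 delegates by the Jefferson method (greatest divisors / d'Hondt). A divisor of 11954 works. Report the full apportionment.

With modified divisor 11954: modified quotas Red 6.980, Teal 5.844, Silver 12.034, Violet 8.062, Gold 4.819, Blue 3.946.
Rounding down: Red 6, Teal 5, Silver 12, Violet 8, Gold 4, Blue 3 (total 38).

Red 6, Teal 5, Silver 12, Violet 8, Gold 4, Blue 3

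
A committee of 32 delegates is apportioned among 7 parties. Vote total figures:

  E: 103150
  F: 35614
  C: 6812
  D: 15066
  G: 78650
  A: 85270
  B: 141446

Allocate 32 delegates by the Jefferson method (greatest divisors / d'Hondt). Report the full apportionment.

Standard divisor 466008/32 ≈ 14562.75; standard quotas: E 7.083, F 2.446, C 0.468, D 1.035, G 5.401, A 5.855, B 9.713.
Rounding down gives 7, 2, 0, 1, 5, 5, 9 = 29 seats, so the divisor must be adjusted.
With modified divisor 13000: modified quotas E 7.935, F 2.740, C 0.524, D 1.159, G 6.050, A 6.559, B 10.880.
Rounding down: E 7, F 2, C 0, D 1, G 6, A 6, B 10 (total 32).

E 7, F 2, C 0, D 1, G 6, A 6, B 10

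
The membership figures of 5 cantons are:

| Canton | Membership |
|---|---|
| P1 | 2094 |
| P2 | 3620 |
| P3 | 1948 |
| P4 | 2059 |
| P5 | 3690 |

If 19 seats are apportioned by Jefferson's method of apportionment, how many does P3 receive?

3

Standard divisor 13411/19 ≈ 705.842; standard quotas: P1 2.967, P2 5.129, P3 2.760, P4 2.917, P5 5.228.
Rounding down gives 2, 5, 2, 2, 5 = 16 seats, so the divisor must be adjusted.
With modified divisor 630: modified quotas P1 3.324, P2 5.746, P3 3.092, P4 3.268, P5 5.857.
Rounding down: P1 3, P2 5, P3 3, P4 3, P5 5 (total 19).
P3 receives 3.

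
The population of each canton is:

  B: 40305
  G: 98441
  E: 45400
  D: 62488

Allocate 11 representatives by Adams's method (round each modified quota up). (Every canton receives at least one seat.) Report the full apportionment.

Standard divisor 246634/11 ≈ 22421.273; standard quotas: B 1.798, G 4.391, E 2.025, D 2.787.
Rounding up gives 2, 5, 3, 3 = 13 seats, so the divisor must be adjusted.
With modified divisor 27900: modified quotas B 1.445, G 3.528, E 1.627, D 2.240.
Rounding up: B 2, G 4, E 2, D 3 (total 11).

B: 2, G: 4, E: 2, D: 3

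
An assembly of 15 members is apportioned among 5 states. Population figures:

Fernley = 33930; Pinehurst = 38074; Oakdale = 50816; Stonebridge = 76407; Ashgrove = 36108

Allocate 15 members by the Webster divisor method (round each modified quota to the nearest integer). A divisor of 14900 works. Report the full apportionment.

Fernley 2, Pinehurst 3, Oakdale 3, Stonebridge 5, Ashgrove 2

With modified divisor 14900: modified quotas Fernley 2.277, Pinehurst 2.555, Oakdale 3.410, Stonebridge 5.128, Ashgrove 2.423.
Rounding to the nearest integer: Fernley 2, Pinehurst 3, Oakdale 3, Stonebridge 5, Ashgrove 2 (total 15).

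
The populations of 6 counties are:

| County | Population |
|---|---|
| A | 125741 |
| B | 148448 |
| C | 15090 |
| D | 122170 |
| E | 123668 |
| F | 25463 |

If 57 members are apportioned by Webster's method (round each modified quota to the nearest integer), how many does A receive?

Standard divisor 560580/57 ≈ 9834.737; standard quotas: A 12.785, B 15.094, C 1.534, D 12.422, E 12.575, F 2.589.
Rounding to the nearest integer gives 13, 15, 2, 12, 13, 3 = 58 seats, so the divisor must be adjusted.
With modified divisor 9926.61: modified quotas A 12.667, B 14.955, C 1.520, D 12.307, E 12.458, F 2.565.
Rounding to the nearest integer: A 13, B 15, C 2, D 12, E 12, F 3 (total 57).
A receives 13.

13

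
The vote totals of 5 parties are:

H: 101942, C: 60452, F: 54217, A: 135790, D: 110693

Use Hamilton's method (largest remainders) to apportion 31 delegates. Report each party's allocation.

H: 7, C: 4, F: 4, A: 9, D: 7

The standard divisor is 463094/31 ≈ 14938.516.
Standard quotas: H 6.8241, C 4.0467, F 3.6293, A 9.0899, D 7.4099.
Lower quotas: H 6, C 4, F 3, A 9, D 7 (sum 29, leaving 2 seats).
Remainders in descending order: H 0.8241, F 0.6293, D 0.4099, A 0.0899, C 0.0467.
The surplus seats go to H, F.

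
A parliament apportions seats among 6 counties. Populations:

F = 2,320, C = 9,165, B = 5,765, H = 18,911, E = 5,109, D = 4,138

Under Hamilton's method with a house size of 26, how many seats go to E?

The standard divisor is 45408/26 ≈ 1746.462.
Standard quotas: F 1.3284, C 5.2478, B 3.3010, H 10.8282, E 2.9253, D 2.3694.
Lower quotas: F 1, C 5, B 3, H 10, E 2, D 2 (sum 23, leaving 3 seats).
Remainders in descending order: E 0.9253, H 0.8282, D 0.3694, F 0.3284, B 0.3010, C 0.2478.
The surplus seats go to E, H, D.
E receives 3.

3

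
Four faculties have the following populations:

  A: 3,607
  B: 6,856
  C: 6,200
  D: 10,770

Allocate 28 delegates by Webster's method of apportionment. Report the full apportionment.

Standard divisor 27433/28 ≈ 979.75; standard quotas: A 3.682, B 6.998, C 6.328, D 10.993.
Rounding to the nearest integer gives A 4, B 7, C 6, D 11 — total 28, matching the house size, so no adjustment is needed.

A 4, B 7, C 6, D 11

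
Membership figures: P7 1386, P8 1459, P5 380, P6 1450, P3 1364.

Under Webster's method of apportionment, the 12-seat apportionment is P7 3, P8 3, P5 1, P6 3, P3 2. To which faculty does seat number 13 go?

P3

Priority for the next seat is population ÷ (current seats + 0.5).
Priorities: P7 396.000, P8 416.857, P5 253.333, P6 414.286, P3 545.600.
Highest priority: P3.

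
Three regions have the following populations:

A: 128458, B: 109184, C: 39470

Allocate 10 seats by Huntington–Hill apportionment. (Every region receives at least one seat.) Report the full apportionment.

With divisor 28317: modified quotas A 4.536, B 3.856, C 1.394.
Geometric-mean thresholds: A √(4·5)=4.472, B √(3·4)=3.464, C √(1·2)=1.414.
Each quota rounded against its threshold gives A 5, B 4, C 1 (total 10).

A=5, B=4, C=1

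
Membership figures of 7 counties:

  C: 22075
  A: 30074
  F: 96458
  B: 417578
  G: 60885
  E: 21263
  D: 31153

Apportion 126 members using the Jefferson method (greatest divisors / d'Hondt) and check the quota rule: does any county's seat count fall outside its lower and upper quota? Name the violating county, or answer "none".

Standard quotas: C 4.093, A 5.577, F 17.887, B 77.433, G 11.290, E 3.943, D 5.777.
Jefferson allocation: C 4, A 5, F 18, B 79, G 11, E 4, D 5.
B has quota 77.433 (lower 77, upper 78) but receives 79 — outside the quota interval.

B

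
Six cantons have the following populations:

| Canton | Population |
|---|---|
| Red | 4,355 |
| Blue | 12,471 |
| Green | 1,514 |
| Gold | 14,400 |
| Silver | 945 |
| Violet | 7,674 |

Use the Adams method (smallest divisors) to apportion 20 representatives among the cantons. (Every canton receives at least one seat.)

Standard divisor 41359/20 ≈ 2067.95; standard quotas: Red 2.106, Blue 6.031, Green 0.732, Gold 6.963, Silver 0.457, Violet 3.711.
Rounding up gives 3, 7, 1, 7, 1, 4 = 23 seats, so the divisor must be adjusted.
With modified divisor 2450: modified quotas Red 1.778, Blue 5.090, Green 0.618, Gold 5.878, Silver 0.386, Violet 3.132.
Rounding up: Red 2, Blue 6, Green 1, Gold 6, Silver 1, Violet 4 (total 20).

Red=2, Blue=6, Green=1, Gold=6, Silver=1, Violet=4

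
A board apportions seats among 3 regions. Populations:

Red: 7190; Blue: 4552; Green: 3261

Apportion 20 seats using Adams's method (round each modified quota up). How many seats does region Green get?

Standard divisor 15003/20 ≈ 750.15; standard quotas: Red 9.585, Blue 6.068, Green 4.347.
Rounding up gives 10, 7, 5 = 22 seats, so the divisor must be adjusted.
With modified divisor 810: modified quotas Red 8.877, Blue 5.620, Green 4.026.
Rounding up: Red 9, Blue 6, Green 5 (total 20).
Green receives 5.

5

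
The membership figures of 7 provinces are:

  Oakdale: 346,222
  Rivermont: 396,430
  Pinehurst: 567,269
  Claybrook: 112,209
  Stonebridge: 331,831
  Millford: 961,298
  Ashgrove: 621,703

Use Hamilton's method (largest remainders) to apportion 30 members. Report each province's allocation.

Oakdale=3, Rivermont=3, Pinehurst=5, Claybrook=1, Stonebridge=3, Millford=9, Ashgrove=6

Total 3336962; standard divisor 3336962/30 ≈ 111232.067.
Standard quotas: Oakdale 3.1126, Rivermont 3.5640, Pinehurst 5.0999, Claybrook 1.0088, Stonebridge 2.9832, Millford 8.6423, Ashgrove 5.5892.
Lower quotas: Oakdale 3, Rivermont 3, Pinehurst 5, Claybrook 1, Stonebridge 2, Millford 8, Ashgrove 5 (sum 27, leaving 3 seats).
Remainders in descending order: Stonebridge 0.9832, Millford 0.6423, Ashgrove 0.5892, Rivermont 0.5640, Oakdale 0.1126, Pinehurst 0.0999, Claybrook 0.0088.
Largest remainders: Stonebridge, Millford, Ashgrove receive the extra seats.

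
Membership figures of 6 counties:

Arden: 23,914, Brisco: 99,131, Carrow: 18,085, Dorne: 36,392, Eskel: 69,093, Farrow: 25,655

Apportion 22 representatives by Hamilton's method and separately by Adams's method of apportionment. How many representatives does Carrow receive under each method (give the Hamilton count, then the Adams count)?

1 and 2

Hamilton: Arden 2, Brisco 8, Carrow 1, Dorne 3, Eskel 6, Farrow 2.
Adams: Arden 2, Brisco 8, Carrow 2, Dorne 3, Eskel 5, Farrow 2.
Carrow gets 1 under Hamilton and 2 under Adams.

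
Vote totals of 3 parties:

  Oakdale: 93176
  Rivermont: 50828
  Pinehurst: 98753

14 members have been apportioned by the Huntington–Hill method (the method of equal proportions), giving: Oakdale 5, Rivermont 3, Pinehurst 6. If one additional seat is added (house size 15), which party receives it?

Oakdale

Priority for the next seat is population ÷ (√(s·(s+1))).
Priorities: Oakdale 17011.532, Rivermont 14672.780, Pinehurst 15237.919.
Highest priority: Oakdale.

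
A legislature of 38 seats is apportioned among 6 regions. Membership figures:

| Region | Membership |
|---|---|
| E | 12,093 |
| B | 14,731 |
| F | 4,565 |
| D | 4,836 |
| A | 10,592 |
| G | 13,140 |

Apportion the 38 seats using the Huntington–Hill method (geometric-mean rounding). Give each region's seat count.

E 8, B 9, F 3, D 3, A 7, G 8

With divisor 1584: modified quotas E 7.634, B 9.300, F 2.882, D 3.053, A 6.687, G 8.295.
Geometric-mean thresholds: E √(7·8)=7.483, B √(9·10)=9.487, F √(2·3)=2.449, D √(3·4)=3.464, A √(6·7)=6.481, G √(8·9)=8.485.
Each quota rounded against its threshold gives E 8, B 9, F 3, D 3, A 7, G 8 (total 38).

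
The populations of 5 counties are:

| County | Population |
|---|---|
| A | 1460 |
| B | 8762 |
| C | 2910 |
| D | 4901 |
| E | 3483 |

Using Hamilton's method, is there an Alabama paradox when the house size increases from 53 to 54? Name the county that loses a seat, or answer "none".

none

At 53 seats: A 4, B 22, C 7, D 12, E 8.
At 54 seats: A 4, B 22, C 7, D 12, E 9.
No county's allocation decreased.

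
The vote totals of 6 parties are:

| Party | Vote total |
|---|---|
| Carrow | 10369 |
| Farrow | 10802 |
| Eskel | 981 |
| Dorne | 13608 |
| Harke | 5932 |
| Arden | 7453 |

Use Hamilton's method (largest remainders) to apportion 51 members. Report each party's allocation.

Carrow=11, Farrow=11, Eskel=1, Dorne=14, Harke=6, Arden=8

The standard divisor is 49145/51 ≈ 963.627.
Standard quotas: Carrow 10.7604, Farrow 11.2097, Eskel 1.0180, Dorne 14.1216, Harke 6.1559, Arden 7.7343.
Lower quotas: Carrow 10, Farrow 11, Eskel 1, Dorne 14, Harke 6, Arden 7 (sum 49, leaving 2 seats).
Remainders in descending order: Carrow 0.7604, Arden 0.7343, Farrow 0.2097, Harke 0.1559, Dorne 0.1216, Eskel 0.0180.
Largest remainders: Carrow, Arden receive the extra seats.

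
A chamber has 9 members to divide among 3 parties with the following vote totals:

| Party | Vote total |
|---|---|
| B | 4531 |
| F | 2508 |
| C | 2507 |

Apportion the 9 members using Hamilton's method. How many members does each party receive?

B 4, F 3, C 2

Total 9546; standard divisor 9546/9 ≈ 1060.667.
Standard quotas: B 4.272, F 2.365, C 2.364.
Lower quotas: B 4, F 2, C 2 (sum 8, leaving 1 seat).
Remainders in descending order: F 0.365, C 0.364, B 0.272.
Largest remainder: F receives the extra seat.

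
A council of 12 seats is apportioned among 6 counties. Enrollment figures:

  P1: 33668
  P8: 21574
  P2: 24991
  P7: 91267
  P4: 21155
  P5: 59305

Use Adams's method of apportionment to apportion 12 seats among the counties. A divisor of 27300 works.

With modified divisor 27300: modified quotas P1 1.233, P8 0.790, P2 0.915, P7 3.343, P4 0.775, P5 2.172.
Rounding up: P1 2, P8 1, P2 1, P7 4, P4 1, P5 3 (total 12).

P1 2, P8 1, P2 1, P7 4, P4 1, P5 3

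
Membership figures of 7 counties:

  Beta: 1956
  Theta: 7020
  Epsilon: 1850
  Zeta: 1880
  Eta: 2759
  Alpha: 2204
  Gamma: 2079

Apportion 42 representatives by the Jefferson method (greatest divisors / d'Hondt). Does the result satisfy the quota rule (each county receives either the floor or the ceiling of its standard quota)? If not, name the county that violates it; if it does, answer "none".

none

Standard quotas: Beta 4.160, Theta 14.930, Epsilon 3.935, Zeta 3.998, Eta 5.868, Alpha 4.687, Gamma 4.422.
Jefferson allocation: Beta 4, Theta 15, Epsilon 4, Zeta 4, Eta 6, Alpha 5, Gamma 4.
Every allocation lies between the lower and upper quota.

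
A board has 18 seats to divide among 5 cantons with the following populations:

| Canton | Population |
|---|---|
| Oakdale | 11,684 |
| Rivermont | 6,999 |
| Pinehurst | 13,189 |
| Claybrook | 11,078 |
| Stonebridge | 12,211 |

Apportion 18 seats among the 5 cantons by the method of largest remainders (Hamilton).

Oakdale 4; Rivermont 2; Pinehurst 4; Claybrook 4; Stonebridge 4

Standard divisor: 55161 ÷ 18 ≈ 3064.5.
Standard quotas: Oakdale 3.8127, Rivermont 2.2839, Pinehurst 4.3038, Claybrook 3.6149, Stonebridge 3.9847.
Lower quotas: Oakdale 3, Rivermont 2, Pinehurst 4, Claybrook 3, Stonebridge 3 (sum 15, leaving 3 seats).
Remainders in descending order: Stonebridge 0.9847, Oakdale 0.8127, Claybrook 0.6149, Pinehurst 0.3038, Rivermont 0.2839.
The surplus seats go to Stonebridge, Oakdale, Claybrook.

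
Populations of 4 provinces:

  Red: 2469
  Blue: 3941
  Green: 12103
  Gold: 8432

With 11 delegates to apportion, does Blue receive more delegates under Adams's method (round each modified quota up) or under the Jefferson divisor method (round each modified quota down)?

Adams: Red 1, Blue 2, Green 5, Gold 3.
Jefferson: Red 1, Blue 1, Green 5, Gold 4.
Blue gets 2 under Adams and 1 under Jefferson.

Adams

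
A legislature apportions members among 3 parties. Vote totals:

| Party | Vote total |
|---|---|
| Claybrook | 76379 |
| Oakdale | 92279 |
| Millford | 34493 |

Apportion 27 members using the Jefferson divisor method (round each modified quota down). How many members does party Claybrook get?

10

Standard divisor 203151/27 ≈ 7524.111; standard quotas: Claybrook 10.151, Oakdale 12.264, Millford 4.584.
Rounding down gives 10, 12, 4 = 26 seats, so the divisor must be adjusted.
With modified divisor 7000: modified quotas Claybrook 10.911, Oakdale 13.183, Millford 4.928.
Rounding down: Claybrook 10, Oakdale 13, Millford 4 (total 27).
Claybrook receives 10.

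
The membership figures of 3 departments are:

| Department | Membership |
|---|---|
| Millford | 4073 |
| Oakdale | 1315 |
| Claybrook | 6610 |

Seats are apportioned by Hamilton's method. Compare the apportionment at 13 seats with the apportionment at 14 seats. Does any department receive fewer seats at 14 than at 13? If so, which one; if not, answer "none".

At 13 seats: Millford 4, Oakdale 2, Claybrook 7.
At 14 seats: Millford 5, Oakdale 1, Claybrook 8.
Oakdale drops from 2 to 1.

Oakdale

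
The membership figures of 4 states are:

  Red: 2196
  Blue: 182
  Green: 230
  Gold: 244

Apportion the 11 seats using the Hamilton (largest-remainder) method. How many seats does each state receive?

Red=8, Blue=1, Green=1, Gold=1

Standard divisor: 2852 ÷ 11 ≈ 259.273.
Standard quotas: Red 8.470, Blue 0.702, Green 0.887, Gold 0.941.
Lower quotas: Red 8, Blue 0, Green 0, Gold 0 (sum 8, leaving 3 seats).
Remainders in descending order: Gold 0.941, Green 0.887, Blue 0.702, Red 0.470.
Largest remainders: Gold, Green, Blue receive the extra seats.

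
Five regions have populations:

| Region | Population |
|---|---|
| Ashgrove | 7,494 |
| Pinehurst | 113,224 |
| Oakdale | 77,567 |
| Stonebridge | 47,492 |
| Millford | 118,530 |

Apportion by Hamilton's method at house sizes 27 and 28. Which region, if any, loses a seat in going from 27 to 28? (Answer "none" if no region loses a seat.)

At 27 seats: Ashgrove 1, Pinehurst 8, Oakdale 6, Stonebridge 3, Millford 9.
At 28 seats: Ashgrove 0, Pinehurst 9, Oakdale 6, Stonebridge 4, Millford 9.
Ashgrove drops from 1 to 0.

Ashgrove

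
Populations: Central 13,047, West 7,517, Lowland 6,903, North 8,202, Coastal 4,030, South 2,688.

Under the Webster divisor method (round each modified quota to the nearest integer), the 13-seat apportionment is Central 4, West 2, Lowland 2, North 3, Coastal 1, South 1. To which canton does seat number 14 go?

West

Priority for the next seat is population ÷ (current seats + 0.5).
Priorities: Central 2899.333, West 3006.800, Lowland 2761.200, North 2343.429, Coastal 2686.667, South 1792.000.
Highest priority: West.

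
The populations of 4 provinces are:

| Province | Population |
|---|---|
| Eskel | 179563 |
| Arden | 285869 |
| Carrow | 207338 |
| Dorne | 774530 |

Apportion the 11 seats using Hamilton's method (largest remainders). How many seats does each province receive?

The standard divisor is 1447300/11 ≈ 131572.727.
Standard quotas: Eskel 1.3647, Arden 2.1727, Carrow 1.5758, Dorne 5.8867.
Lower quotas: Eskel 1, Arden 2, Carrow 1, Dorne 5 (sum 9, leaving 2 seats).
Remainders in descending order: Dorne 0.8867, Carrow 0.5758, Eskel 0.3647, Arden 0.1727.
The surplus seats go to Dorne, Carrow.

Eskel 1; Arden 2; Carrow 2; Dorne 6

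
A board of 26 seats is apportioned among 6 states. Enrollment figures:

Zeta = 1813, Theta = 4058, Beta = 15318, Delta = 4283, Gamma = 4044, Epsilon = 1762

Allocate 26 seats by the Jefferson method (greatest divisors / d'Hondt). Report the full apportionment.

Standard divisor 31278/26 ≈ 1203; standard quotas: Zeta 1.507, Theta 3.373, Beta 12.733, Delta 3.560, Gamma 3.362, Epsilon 1.465.
Rounding down gives 1, 3, 12, 3, 3, 1 = 23 seats, so the divisor must be adjusted.
With modified divisor 1050: modified quotas Zeta 1.727, Theta 3.865, Beta 14.589, Delta 4.079, Gamma 3.851, Epsilon 1.678.
Rounding down: Zeta 1, Theta 3, Beta 14, Delta 4, Gamma 3, Epsilon 1 (total 26).

Zeta=1, Theta=3, Beta=14, Delta=4, Gamma=3, Epsilon=1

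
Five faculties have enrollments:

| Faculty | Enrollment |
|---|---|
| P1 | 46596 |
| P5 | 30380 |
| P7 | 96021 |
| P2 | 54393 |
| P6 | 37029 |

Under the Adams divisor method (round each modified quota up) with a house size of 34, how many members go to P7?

12

Standard divisor 264419/34 ≈ 7777.029; standard quotas: P1 5.991, P5 3.906, P7 12.347, P2 6.994, P6 4.761.
Rounding up gives 6, 4, 13, 7, 5 = 35 seats, so the divisor must be adjusted.
With modified divisor 8400: modified quotas P1 5.547, P5 3.617, P7 11.431, P2 6.475, P6 4.408.
Rounding up: P1 6, P5 4, P7 12, P2 7, P6 5 (total 34).
P7 receives 12.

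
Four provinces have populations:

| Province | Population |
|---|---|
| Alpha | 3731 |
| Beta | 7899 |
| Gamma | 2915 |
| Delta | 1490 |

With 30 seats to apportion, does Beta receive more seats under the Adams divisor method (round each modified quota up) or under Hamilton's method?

Adams: Alpha 7, Beta 14, Gamma 6, Delta 3.
Hamilton: Alpha 7, Beta 15, Gamma 5, Delta 3.
Beta gets 14 under Adams and 15 under Hamilton.

Hamilton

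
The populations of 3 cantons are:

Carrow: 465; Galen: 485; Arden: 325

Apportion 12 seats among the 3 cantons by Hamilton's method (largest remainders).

The standard divisor is 1275/12 ≈ 106.25.
Standard quotas: Carrow 4.376, Galen 4.565, Arden 3.059.
Lower quotas: Carrow 4, Galen 4, Arden 3 (sum 11, leaving 1 seat).
Remainders in descending order: Galen 0.565, Carrow 0.376, Arden 0.059.
Largest remainder: Galen receives the extra seat.

Carrow 4; Galen 5; Arden 3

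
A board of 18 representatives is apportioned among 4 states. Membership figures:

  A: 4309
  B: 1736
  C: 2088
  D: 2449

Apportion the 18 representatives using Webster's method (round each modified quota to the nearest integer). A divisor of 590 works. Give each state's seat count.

A: 7; B: 3; C: 4; D: 4

With modified divisor 590: modified quotas A 7.303, B 2.942, C 3.539, D 4.151.
Rounding to the nearest integer: A 7, B 3, C 4, D 4 (total 18).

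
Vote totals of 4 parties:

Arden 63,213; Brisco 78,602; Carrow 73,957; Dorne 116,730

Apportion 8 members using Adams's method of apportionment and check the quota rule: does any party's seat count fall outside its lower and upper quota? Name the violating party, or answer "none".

Standard quotas: Arden 1.521, Brisco 1.891, Carrow 1.779, Dorne 2.809.
Adams allocation: Arden 2, Brisco 2, Carrow 2, Dorne 2.
Every allocation lies between the lower and upper quota.

none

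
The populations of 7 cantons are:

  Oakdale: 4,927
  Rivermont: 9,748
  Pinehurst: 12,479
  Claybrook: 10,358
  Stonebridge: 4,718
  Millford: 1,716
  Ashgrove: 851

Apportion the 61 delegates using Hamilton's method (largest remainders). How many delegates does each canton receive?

Total 44797; standard divisor 44797/61 ≈ 734.377.
Standard quotas: Oakdale 6.7091, Rivermont 13.2738, Pinehurst 16.9926, Claybrook 14.1045, Stonebridge 6.4245, Millford 2.3367, Ashgrove 1.1588.
Lower quotas: Oakdale 6, Rivermont 13, Pinehurst 16, Claybrook 14, Stonebridge 6, Millford 2, Ashgrove 1 (sum 58, leaving 3 seats).
Remainders in descending order: Pinehurst 0.9926, Oakdale 0.7091, Stonebridge 0.4245, Millford 0.3367, Rivermont 0.2738, Ashgrove 0.1588, Claybrook 0.1045.
Largest remainders: Pinehurst, Oakdale, Stonebridge receive the extra seats.

Oakdale 7, Rivermont 13, Pinehurst 17, Claybrook 14, Stonebridge 7, Millford 2, Ashgrove 1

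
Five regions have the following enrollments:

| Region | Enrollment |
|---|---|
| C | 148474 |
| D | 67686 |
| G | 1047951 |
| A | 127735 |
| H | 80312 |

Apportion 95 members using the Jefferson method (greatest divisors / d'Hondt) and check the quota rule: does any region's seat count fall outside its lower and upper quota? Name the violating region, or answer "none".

Standard quotas: C 9.581, D 4.368, G 67.625, A 8.243, H 5.183.
Jefferson allocation: C 9, D 4, G 69, A 8, H 5.
G has quota 67.625 (lower 67, upper 68) but receives 69 — outside the quota interval.

G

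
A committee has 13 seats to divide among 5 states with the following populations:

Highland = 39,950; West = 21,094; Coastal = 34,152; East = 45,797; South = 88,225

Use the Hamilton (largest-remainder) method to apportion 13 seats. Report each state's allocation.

The standard divisor is 229218/13 ≈ 17632.154.
Standard quotas: Highland 2.2657, West 1.1963, Coastal 1.9369, East 2.5974, South 5.0036.
Lower quotas: Highland 2, West 1, Coastal 1, East 2, South 5 (sum 11, leaving 2 seats).
Remainders in descending order: Coastal 0.9369, East 0.5974, Highland 0.2657, West 0.1963, South 0.0036.
The surplus seats go to Coastal, East.

Highland=2; West=1; Coastal=2; East=3; South=5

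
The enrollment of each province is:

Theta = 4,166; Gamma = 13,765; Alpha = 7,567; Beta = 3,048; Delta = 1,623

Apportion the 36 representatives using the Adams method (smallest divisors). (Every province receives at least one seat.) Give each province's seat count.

Theta=5; Gamma=16; Alpha=9; Beta=4; Delta=2

Standard divisor 30169/36 ≈ 838.028; standard quotas: Theta 4.971, Gamma 16.425, Alpha 9.030, Beta 3.637, Delta 1.937.
Rounding up gives 5, 17, 10, 4, 2 = 38 seats, so the divisor must be adjusted.
With modified divisor 900: modified quotas Theta 4.629, Gamma 15.294, Alpha 8.408, Beta 3.387, Delta 1.803.
Rounding up: Theta 5, Gamma 16, Alpha 9, Beta 4, Delta 2 (total 36).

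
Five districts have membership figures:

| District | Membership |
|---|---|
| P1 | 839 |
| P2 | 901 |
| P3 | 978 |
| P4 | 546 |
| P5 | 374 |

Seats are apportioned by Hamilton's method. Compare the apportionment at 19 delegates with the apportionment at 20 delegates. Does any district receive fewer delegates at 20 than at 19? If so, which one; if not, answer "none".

At 19 seats: P1 4, P2 5, P3 5, P4 3, P5 2.
At 20 seats: P1 5, P2 5, P3 5, P4 3, P5 2.
No district's allocation decreased.

none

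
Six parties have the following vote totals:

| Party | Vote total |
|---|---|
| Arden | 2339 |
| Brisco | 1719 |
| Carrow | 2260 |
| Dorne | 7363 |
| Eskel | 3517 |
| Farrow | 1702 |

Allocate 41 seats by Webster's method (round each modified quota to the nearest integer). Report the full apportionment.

Standard divisor 18900/41 ≈ 460.976; standard quotas: Arden 5.074, Brisco 3.729, Carrow 4.903, Dorne 15.973, Eskel 7.629, Farrow 3.692.
Rounding to the nearest integer gives 5, 4, 5, 16, 8, 4 = 42 seats, so the divisor must be adjusted.
With modified divisor 472: modified quotas Arden 4.956, Brisco 3.642, Carrow 4.788, Dorne 15.600, Eskel 7.451, Farrow 3.606.
Rounding to the nearest integer: Arden 5, Brisco 4, Carrow 5, Dorne 16, Eskel 7, Farrow 4 (total 41).

Arden 5, Brisco 4, Carrow 5, Dorne 16, Eskel 7, Farrow 4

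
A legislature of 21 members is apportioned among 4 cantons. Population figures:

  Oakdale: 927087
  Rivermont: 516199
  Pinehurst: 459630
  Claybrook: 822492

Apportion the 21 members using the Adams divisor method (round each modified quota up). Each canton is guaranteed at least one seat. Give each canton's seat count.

Oakdale: 7, Rivermont: 4, Pinehurst: 4, Claybrook: 6

Standard divisor 2725408/21 ≈ 129781.333; standard quotas: Oakdale 7.143, Rivermont 3.977, Pinehurst 3.542, Claybrook 6.338.
Rounding up gives 8, 4, 4, 7 = 23 seats, so the divisor must be adjusted.
With modified divisor 145100: modified quotas Oakdale 6.389, Rivermont 3.558, Pinehurst 3.168, Claybrook 5.668.
Rounding up: Oakdale 7, Rivermont 4, Pinehurst 4, Claybrook 6 (total 21).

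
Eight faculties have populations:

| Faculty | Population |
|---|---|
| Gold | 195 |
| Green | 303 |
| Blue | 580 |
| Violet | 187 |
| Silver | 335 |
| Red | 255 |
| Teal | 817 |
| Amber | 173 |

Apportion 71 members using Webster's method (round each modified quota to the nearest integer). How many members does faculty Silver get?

Standard divisor 2845/71 ≈ 40.07; standard quotas: Gold 4.866, Green 7.562, Blue 14.475, Violet 4.667, Silver 8.360, Red 6.364, Teal 20.389, Amber 4.317.
Rounding to the nearest integer gives 5, 8, 14, 5, 8, 6, 20, 4 = 70 seats, so the divisor must be adjusted.
With modified divisor 39.9: modified quotas Gold 4.887, Green 7.594, Blue 14.536, Violet 4.687, Silver 8.396, Red 6.391, Teal 20.476, Amber 4.336.
Rounding to the nearest integer: Gold 5, Green 8, Blue 15, Violet 5, Silver 8, Red 6, Teal 20, Amber 4 (total 71).
Silver receives 8.

8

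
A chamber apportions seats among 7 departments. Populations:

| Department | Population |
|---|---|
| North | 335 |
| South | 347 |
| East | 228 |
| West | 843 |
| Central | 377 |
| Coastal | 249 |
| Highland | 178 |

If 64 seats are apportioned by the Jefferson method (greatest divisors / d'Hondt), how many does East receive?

6

Standard divisor 2557/64 ≈ 39.953; standard quotas: North 8.385, South 8.685, East 5.707, West 21.100, Central 9.436, Coastal 6.232, Highland 4.455.
Rounding down gives 8, 8, 5, 21, 9, 6, 4 = 61 seats, so the divisor must be adjusted.
With modified divisor 37.85: modified quotas North 8.851, South 9.168, East 6.024, West 22.272, Central 9.960, Coastal 6.579, Highland 4.703.
Rounding down: North 8, South 9, East 6, West 22, Central 9, Coastal 6, Highland 4 (total 64).
East receives 6.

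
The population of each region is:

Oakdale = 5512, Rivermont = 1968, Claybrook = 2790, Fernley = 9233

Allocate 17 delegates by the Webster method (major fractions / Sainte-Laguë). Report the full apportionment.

Standard divisor 19503/17 ≈ 1147.235; standard quotas: Oakdale 4.805, Rivermont 1.715, Claybrook 2.432, Fernley 8.048.
Rounding to the nearest integer gives Oakdale 5, Rivermont 2, Claybrook 2, Fernley 8 — total 17, matching the house size, so no adjustment is needed.

Oakdale 5, Rivermont 2, Claybrook 2, Fernley 8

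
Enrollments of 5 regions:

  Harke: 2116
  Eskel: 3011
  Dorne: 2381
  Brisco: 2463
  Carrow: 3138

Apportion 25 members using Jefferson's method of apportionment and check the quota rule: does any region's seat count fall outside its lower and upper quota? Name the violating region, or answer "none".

Standard quotas: Harke 4.035, Eskel 5.742, Dorne 4.541, Brisco 4.697, Carrow 5.984.
Jefferson allocation: Harke 4, Eskel 6, Dorne 4, Brisco 5, Carrow 6.
Every allocation lies between the lower and upper quota.

none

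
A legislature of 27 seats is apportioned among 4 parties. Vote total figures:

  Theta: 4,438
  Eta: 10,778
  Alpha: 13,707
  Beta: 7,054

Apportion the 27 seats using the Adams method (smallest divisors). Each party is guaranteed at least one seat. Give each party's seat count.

Standard divisor 35977/27 ≈ 1332.481; standard quotas: Theta 3.331, Eta 8.089, Alpha 10.287, Beta 5.294.
Rounding up gives 4, 9, 11, 6 = 30 seats, so the divisor must be adjusted.
With modified divisor 1450: modified quotas Theta 3.061, Eta 7.433, Alpha 9.453, Beta 4.865.
Rounding up: Theta 4, Eta 8, Alpha 10, Beta 5 (total 27).

Theta 4, Eta 8, Alpha 10, Beta 5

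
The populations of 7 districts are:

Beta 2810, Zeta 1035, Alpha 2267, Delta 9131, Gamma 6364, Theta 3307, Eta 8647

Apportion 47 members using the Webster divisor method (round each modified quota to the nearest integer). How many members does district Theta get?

5

Standard divisor 33561/47 ≈ 714.064; standard quotas: Beta 3.935, Zeta 1.449, Alpha 3.175, Delta 12.787, Gamma 8.912, Theta 4.631, Eta 12.110.
Rounding to the nearest integer gives Beta 4, Zeta 1, Alpha 3, Delta 13, Gamma 9, Theta 5, Eta 12 — total 47, matching the house size, so no adjustment is needed.
Theta receives 5.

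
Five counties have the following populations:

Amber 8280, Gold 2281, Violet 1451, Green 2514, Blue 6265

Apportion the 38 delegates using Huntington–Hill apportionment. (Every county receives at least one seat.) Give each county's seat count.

Amber 15; Gold 4; Violet 3; Green 5; Blue 11

With divisor 554: modified quotas Amber 14.946, Gold 4.117, Violet 2.619, Green 4.538, Blue 11.309.
Geometric-mean thresholds: Amber √(14·15)=14.491, Gold √(4·5)=4.472, Violet √(2·3)=2.449, Green √(4·5)=4.472, Blue √(11·12)=11.489.
Each quota rounded against its threshold gives Amber 15, Gold 4, Violet 3, Green 5, Blue 11 (total 38).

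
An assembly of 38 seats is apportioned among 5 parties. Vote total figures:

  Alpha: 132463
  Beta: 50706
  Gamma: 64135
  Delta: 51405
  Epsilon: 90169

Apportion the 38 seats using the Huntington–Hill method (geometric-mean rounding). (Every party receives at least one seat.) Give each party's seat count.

Alpha: 13, Beta: 5, Gamma: 6, Delta: 5, Epsilon: 9

With divisor 10251: modified quotas Alpha 12.922, Beta 4.946, Gamma 6.256, Delta 5.015, Epsilon 8.796.
Geometric-mean thresholds: Alpha √(12·13)=12.490, Beta √(4·5)=4.472, Gamma √(6·7)=6.481, Delta √(5·6)=5.477, Epsilon √(8·9)=8.485.
Each quota rounded against its threshold gives Alpha 13, Beta 5, Gamma 6, Delta 5, Epsilon 9 (total 38).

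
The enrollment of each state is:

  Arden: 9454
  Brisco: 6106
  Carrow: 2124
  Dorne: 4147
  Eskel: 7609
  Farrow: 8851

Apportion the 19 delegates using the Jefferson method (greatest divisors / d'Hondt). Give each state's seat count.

Arden=5, Brisco=3, Carrow=1, Dorne=2, Eskel=4, Farrow=4

Standard divisor 38291/19 ≈ 2015.316; standard quotas: Arden 4.691, Brisco 3.030, Carrow 1.054, Dorne 2.058, Eskel 3.776, Farrow 4.392.
Rounding down gives 4, 3, 1, 2, 3, 4 = 17 seats, so the divisor must be adjusted.
With modified divisor 1800: modified quotas Arden 5.252, Brisco 3.392, Carrow 1.180, Dorne 2.304, Eskel 4.227, Farrow 4.917.
Rounding down: Arden 5, Brisco 3, Carrow 1, Dorne 2, Eskel 4, Farrow 4 (total 19).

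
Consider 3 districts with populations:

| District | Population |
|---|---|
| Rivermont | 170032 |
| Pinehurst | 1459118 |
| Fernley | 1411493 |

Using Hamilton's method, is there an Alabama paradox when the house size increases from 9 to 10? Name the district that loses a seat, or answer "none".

Rivermont

At 9 seats: Rivermont 1, Pinehurst 4, Fernley 4.
At 10 seats: Rivermont 0, Pinehurst 5, Fernley 5.
Rivermont drops from 1 to 0.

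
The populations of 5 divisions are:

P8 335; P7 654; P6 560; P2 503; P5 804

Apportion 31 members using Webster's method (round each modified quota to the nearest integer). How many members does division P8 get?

4

Standard divisor 2856/31 ≈ 92.129; standard quotas: P8 3.636, P7 7.099, P6 6.078, P2 5.460, P5 8.727.
Rounding to the nearest integer gives P8 4, P7 7, P6 6, P2 5, P5 9 — total 31, matching the house size, so no adjustment is needed.
P8 receives 4.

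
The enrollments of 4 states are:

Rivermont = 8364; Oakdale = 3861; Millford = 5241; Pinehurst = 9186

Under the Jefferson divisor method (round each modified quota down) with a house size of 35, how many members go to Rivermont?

Standard divisor 26652/35 ≈ 761.486; standard quotas: Rivermont 10.984, Oakdale 5.070, Millford 6.883, Pinehurst 12.063.
Rounding down gives 10, 5, 6, 12 = 33 seats, so the divisor must be adjusted.
With modified divisor 730: modified quotas Rivermont 11.458, Oakdale 5.289, Millford 7.179, Pinehurst 12.584.
Rounding down: Rivermont 11, Oakdale 5, Millford 7, Pinehurst 12 (total 35).
Rivermont receives 11.

11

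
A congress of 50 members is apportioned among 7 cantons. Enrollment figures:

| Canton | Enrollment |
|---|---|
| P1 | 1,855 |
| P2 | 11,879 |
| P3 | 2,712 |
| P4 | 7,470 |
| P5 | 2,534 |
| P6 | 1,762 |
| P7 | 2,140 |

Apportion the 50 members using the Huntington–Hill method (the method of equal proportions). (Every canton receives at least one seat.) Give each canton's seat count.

With divisor 608: modified quotas P1 3.051, P2 19.538, P3 4.461, P4 12.286, P5 4.168, P6 2.898, P7 3.520.
Geometric-mean thresholds: P1 √(3·4)=3.464, P2 √(19·20)=19.494, P3 √(4·5)=4.472, P4 √(12·13)=12.490, P5 √(4·5)=4.472, P6 √(2·3)=2.449, P7 √(3·4)=3.464.
Each quota rounded against its threshold gives P1 3, P2 20, P3 4, P4 12, P5 4, P6 3, P7 4 (total 50).

P1 3, P2 20, P3 4, P4 12, P5 4, P6 3, P7 4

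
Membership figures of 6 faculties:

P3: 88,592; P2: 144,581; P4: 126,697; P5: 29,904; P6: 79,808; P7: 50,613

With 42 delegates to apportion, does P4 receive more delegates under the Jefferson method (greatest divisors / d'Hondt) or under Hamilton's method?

Jefferson

Jefferson: P3 7, P2 12, P4 11, P5 2, P6 6, P7 4.
Hamilton: P3 7, P2 12, P4 10, P5 2, P6 7, P7 4.
P4 gets 11 under Jefferson and 10 under Hamilton.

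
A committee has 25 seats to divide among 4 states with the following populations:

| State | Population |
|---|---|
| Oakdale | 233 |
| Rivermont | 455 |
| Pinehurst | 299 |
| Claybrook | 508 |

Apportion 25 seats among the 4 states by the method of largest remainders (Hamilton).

Standard divisor: 1495 ÷ 25 ≈ 59.8.
Standard quotas: Oakdale 3.896, Rivermont 7.609, Pinehurst 5.000, Claybrook 8.495.
Lower quotas: Oakdale 3, Rivermont 7, Pinehurst 5, Claybrook 8 (sum 23, leaving 2 seats).
Remainders in descending order: Oakdale 0.896, Rivermont 0.609, Claybrook 0.495, Pinehurst 0.000.
Largest remainders: Oakdale, Rivermont receive the extra seats.

Oakdale 4, Rivermont 8, Pinehurst 5, Claybrook 8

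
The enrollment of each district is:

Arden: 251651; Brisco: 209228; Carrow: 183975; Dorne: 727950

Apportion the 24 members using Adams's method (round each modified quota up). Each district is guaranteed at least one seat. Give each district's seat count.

Standard divisor 1372804/24 ≈ 57200.167; standard quotas: Arden 4.399, Brisco 3.658, Carrow 3.216, Dorne 12.726.
Rounding up gives 5, 4, 4, 13 = 26 seats, so the divisor must be adjusted.
With modified divisor 62100: modified quotas Arden 4.052, Brisco 3.369, Carrow 2.963, Dorne 11.722.
Rounding up: Arden 5, Brisco 4, Carrow 3, Dorne 12 (total 24).

Arden 5; Brisco 4; Carrow 3; Dorne 12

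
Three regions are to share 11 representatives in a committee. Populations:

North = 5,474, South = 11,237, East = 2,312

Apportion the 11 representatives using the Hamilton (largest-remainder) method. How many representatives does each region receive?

Total 19023; standard divisor 19023/11 ≈ 1729.364.
Standard quotas: North 3.1653, South 6.4978, East 1.3369.
Lower quotas: North 3, South 6, East 1 (sum 10, leaving 1 seat).
Remainders in descending order: South 0.4978, East 0.3369, North 0.1653.
Largest remainder: South receives the extra seat.

North 3, South 7, East 1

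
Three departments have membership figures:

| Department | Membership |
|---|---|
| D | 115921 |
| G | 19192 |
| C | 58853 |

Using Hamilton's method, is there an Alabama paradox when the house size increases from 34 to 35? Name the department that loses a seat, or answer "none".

At 34 seats: D 20, G 4, C 10.
At 35 seats: D 21, G 3, C 11.
G drops from 4 to 3.

G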